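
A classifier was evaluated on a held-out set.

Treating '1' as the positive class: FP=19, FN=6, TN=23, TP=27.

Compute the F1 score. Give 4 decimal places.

0.6835

Precision = TP/(TP+FP) = 27/46 = 0.5870
Recall = TP/(TP+FN) = 27/33 = 0.8182
F1 = 2·TP/(2·TP+FP+FN) = 54/79 = 0.6835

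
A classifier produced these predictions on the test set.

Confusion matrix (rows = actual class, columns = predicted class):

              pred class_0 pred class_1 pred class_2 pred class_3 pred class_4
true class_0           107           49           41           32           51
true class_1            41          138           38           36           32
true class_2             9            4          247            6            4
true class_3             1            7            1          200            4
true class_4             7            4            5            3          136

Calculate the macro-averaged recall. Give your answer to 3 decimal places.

Per-class recall (TP/(TP+FN)):
  class_0: TP=107, FN=49+41+32+51=173 → 107/280 = 0.3821
  class_1: TP=138, FN=41+38+36+32=147 → 138/285 = 0.4842
  class_2: TP=247, FN=9+4+6+4=23 → 247/270 = 0.9148
  class_3: TP=200, FN=1+7+1+4=13 → 200/213 = 0.9390
  class_4: TP=136, FN=7+4+5+3=19 → 136/155 = 0.8774
Macro-recall = mean = (0.3821 + 0.4842 + 0.9148 + 0.9390 + 0.8774) / 5 = 0.720

0.720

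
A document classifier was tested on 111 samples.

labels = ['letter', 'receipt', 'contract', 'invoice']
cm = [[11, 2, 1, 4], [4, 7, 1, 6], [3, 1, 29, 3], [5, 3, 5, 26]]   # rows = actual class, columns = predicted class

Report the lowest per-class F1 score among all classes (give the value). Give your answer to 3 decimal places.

0.452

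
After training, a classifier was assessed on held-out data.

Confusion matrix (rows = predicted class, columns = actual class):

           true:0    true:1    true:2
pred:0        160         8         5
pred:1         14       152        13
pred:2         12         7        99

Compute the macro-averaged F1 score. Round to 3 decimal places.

0.871

Per-class F1 score (2·TP/(2·TP+FP+FN)):
  0: TP=160, FP=8+5=13, FN=14+12=26 → 320/359 = 0.8914
  1: TP=152, FP=14+13=27, FN=8+7=15 → 304/346 = 0.8786
  2: TP=99, FP=12+7=19, FN=5+13=18 → 198/235 = 0.8426
Macro-F1 score = mean = (0.8914 + 0.8786 + 0.8426) / 3 = 0.871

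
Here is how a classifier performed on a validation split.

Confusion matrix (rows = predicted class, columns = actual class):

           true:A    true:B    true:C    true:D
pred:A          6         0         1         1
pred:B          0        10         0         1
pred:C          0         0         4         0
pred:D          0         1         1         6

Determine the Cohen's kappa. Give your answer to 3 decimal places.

0.780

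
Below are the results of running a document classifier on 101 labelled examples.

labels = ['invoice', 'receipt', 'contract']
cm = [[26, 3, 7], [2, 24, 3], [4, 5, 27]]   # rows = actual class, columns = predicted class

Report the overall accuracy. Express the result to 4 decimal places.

0.7624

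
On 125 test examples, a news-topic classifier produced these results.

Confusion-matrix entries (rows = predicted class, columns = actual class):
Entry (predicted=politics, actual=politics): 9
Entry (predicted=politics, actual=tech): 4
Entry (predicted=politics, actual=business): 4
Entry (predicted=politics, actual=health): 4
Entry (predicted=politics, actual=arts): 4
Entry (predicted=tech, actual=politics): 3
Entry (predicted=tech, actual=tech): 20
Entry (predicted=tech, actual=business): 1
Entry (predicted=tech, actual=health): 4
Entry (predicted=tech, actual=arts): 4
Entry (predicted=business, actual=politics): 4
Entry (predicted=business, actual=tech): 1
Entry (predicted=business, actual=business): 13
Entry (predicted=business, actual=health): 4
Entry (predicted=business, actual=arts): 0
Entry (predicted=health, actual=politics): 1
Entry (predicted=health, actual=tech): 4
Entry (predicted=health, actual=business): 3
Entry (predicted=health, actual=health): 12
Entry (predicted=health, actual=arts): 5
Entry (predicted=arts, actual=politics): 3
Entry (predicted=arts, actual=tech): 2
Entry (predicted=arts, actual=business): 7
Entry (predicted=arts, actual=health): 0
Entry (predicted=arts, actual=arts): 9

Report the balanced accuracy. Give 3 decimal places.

Balanced accuracy = mean of per-class recall.
  politics: recall = 9/20 = 0.4500
  tech: recall = 20/31 = 0.6452
  business: recall = 13/28 = 0.4643
  health: recall = 12/24 = 0.5000
  arts: recall = 9/22 = 0.4091
Mean = (0.4500 + 0.6452 + 0.4643 + 0.5000 + 0.4091) / 5 = 0.494

0.494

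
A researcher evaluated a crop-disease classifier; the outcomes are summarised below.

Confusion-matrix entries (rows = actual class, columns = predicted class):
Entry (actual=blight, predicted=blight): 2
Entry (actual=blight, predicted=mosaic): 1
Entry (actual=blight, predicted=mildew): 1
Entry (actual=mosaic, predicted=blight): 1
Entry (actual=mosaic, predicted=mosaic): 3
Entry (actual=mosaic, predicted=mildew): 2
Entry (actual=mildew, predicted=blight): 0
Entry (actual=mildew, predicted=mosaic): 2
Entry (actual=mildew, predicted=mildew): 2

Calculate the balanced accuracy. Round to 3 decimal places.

0.500

Balanced accuracy = mean of per-class recall.
  blight: recall = 2/4 = 0.5000
  mosaic: recall = 3/6 = 0.5000
  mildew: recall = 2/4 = 0.5000
Mean = (0.5000 + 0.5000 + 0.5000) / 3 = 0.500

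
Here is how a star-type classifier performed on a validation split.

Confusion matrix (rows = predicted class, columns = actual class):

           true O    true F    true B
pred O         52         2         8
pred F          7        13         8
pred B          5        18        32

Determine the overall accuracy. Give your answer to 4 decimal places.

Accuracy = trace / total = (52+13+32=97) / 145 = 97/145 = 0.6690

0.6690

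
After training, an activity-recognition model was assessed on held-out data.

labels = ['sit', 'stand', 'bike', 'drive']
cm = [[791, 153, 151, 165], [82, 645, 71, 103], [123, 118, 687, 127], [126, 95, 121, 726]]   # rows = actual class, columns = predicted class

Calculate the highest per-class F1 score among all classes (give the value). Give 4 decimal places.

0.6747

Per-class F1 score (2·TP/(2·TP+FP+FN)):
  sit: TP=791, FP=82+123+126=331, FN=153+151+165=469 → 1582/2382 = 0.66415
  stand: TP=645, FP=153+118+95=366, FN=82+71+103=256 → 1290/1912 = 0.67469
  bike: TP=687, FP=151+71+121=343, FN=123+118+127=368 → 1374/2085 = 0.65899
  drive: TP=726, FP=165+103+127=395, FN=126+95+121=342 → 1452/2189 = 0.66332
Highest is class 'stand' with F1 score = 0.6747.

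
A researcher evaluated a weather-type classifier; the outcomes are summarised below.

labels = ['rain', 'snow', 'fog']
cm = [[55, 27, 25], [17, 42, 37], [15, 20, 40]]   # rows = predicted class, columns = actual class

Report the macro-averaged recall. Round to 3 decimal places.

0.499

Per-class recall (TP/(TP+FN)):
  rain: TP=55, FN=17+15=32 → 55/87 = 0.6322
  snow: TP=42, FN=27+20=47 → 42/89 = 0.4719
  fog: TP=40, FN=25+37=62 → 40/102 = 0.3922
Macro-recall = mean = (0.6322 + 0.4719 + 0.3922) / 3 = 0.499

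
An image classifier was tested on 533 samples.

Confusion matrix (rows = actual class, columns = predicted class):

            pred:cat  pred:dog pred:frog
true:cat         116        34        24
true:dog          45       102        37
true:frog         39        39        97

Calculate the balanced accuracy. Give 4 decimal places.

Balanced accuracy = mean of per-class recall.
  cat: recall = 116/174 = 0.66667
  dog: recall = 102/184 = 0.55435
  frog: recall = 97/175 = 0.55429
Mean = (0.66667 + 0.55435 + 0.55429) / 3 = 0.5918

0.5918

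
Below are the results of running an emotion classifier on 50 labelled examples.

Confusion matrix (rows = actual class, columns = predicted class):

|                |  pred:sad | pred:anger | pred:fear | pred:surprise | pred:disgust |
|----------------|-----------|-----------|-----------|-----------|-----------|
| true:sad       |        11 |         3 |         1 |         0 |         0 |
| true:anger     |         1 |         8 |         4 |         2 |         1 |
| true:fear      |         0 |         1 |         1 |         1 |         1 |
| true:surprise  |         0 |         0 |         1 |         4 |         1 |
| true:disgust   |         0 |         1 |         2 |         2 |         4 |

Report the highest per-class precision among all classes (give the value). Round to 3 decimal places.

Per-class precision (TP/(TP+FP)):
  sad: TP=11, FP=1+0+0+0=1 → 11/12 = 0.9167
  anger: TP=8, FP=3+1+0+1=5 → 8/13 = 0.6154
  fear: TP=1, FP=1+4+1+2=8 → 1/9 = 0.1111
  surprise: TP=4, FP=0+2+1+2=5 → 4/9 = 0.4444
  disgust: TP=4, FP=0+1+1+1=3 → 4/7 = 0.5714
Highest is class 'sad' with precision = 0.917.

0.917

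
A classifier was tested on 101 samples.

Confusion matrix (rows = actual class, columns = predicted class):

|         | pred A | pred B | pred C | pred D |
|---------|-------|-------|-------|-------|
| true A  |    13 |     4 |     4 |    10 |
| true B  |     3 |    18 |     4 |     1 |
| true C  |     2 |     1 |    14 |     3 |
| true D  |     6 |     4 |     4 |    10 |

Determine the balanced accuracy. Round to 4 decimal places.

0.5571

Balanced accuracy = mean of per-class recall.
  A: recall = 13/31 = 0.41935
  B: recall = 18/26 = 0.69231
  C: recall = 14/20 = 0.70000
  D: recall = 10/24 = 0.41667
Mean = (0.41935 + 0.69231 + 0.70000 + 0.41667) / 4 = 0.5571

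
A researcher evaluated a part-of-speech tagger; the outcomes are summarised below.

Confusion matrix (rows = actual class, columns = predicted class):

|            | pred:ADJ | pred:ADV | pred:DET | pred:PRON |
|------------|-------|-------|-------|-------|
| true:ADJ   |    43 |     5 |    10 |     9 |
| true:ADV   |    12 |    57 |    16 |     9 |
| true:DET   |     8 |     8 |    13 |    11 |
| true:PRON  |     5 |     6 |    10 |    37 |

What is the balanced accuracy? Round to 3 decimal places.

Balanced accuracy = mean of per-class recall.
  ADJ: recall = 43/67 = 0.6418
  ADV: recall = 57/94 = 0.6064
  DET: recall = 13/40 = 0.3250
  PRON: recall = 37/58 = 0.6379
Mean = (0.6418 + 0.6064 + 0.3250 + 0.6379) / 4 = 0.553

0.553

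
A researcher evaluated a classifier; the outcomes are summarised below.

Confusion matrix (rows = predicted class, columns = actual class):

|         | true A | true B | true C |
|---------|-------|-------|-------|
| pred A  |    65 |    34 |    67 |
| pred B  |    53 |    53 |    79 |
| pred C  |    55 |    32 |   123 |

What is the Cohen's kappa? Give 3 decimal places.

0.135

Observed agreement pₒ = trace/N = 241/561 = 0.4296
Expected agreement pₑ = Σ (rowᵢ·colᵢ)/N² = (173·166 + 119·185 + 269·210)/561² = 0.3407
κ = (pₒ − pₑ)/(1 − pₑ) = (0.4296 − 0.3407)/(1 − 0.3407) = 0.135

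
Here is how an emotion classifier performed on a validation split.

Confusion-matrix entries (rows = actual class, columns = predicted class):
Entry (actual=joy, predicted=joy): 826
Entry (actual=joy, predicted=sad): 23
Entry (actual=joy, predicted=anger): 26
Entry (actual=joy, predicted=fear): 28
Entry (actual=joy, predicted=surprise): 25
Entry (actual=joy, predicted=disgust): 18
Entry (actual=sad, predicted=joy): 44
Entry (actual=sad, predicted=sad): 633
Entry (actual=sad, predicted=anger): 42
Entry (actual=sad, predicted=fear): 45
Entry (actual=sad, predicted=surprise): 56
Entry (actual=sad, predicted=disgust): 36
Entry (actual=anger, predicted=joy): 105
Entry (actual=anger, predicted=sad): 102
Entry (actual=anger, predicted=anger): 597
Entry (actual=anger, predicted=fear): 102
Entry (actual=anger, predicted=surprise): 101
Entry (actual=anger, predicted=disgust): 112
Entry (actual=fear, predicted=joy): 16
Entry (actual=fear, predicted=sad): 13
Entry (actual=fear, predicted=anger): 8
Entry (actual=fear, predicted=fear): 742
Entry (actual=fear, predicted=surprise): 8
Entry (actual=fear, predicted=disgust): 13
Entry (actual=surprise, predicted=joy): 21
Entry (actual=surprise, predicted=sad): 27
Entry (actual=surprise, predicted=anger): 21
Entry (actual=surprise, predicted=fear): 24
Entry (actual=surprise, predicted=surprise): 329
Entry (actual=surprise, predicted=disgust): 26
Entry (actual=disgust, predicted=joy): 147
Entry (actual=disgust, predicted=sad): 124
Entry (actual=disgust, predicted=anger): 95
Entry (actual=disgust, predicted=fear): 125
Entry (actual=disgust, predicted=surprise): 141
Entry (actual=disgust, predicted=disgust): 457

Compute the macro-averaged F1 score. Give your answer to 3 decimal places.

Per-class F1 score (2·TP/(2·TP+FP+FN)):
  joy: TP=826, FP=44+105+16+21+147=333, FN=23+26+28+25+18=120 → 1652/2105 = 0.7848
  sad: TP=633, FP=23+102+13+27+124=289, FN=44+42+45+56+36=223 → 1266/1778 = 0.7120
  anger: TP=597, FP=26+42+8+21+95=192, FN=105+102+102+101+112=522 → 1194/1908 = 0.6258
  fear: TP=742, FP=28+45+102+24+125=324, FN=16+13+8+8+13=58 → 1484/1866 = 0.7953
  surprise: TP=329, FP=25+56+101+8+141=331, FN=21+27+21+24+26=119 → 658/1108 = 0.5939
  disgust: TP=457, FP=18+36+112+13+26=205, FN=147+124+95+125+141=632 → 914/1751 = 0.5220
Macro-F1 score = mean = (0.7848 + 0.7120 + 0.6258 + 0.7953 + 0.5939 + 0.5220) / 6 = 0.672

0.672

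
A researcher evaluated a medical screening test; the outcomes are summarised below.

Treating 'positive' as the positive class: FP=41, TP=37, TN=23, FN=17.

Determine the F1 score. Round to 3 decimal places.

0.561

Precision = TP/(TP+FP) = 37/78 = 0.4744
Recall = TP/(TP+FN) = 37/54 = 0.6852
F1 = 2·TP/(2·TP+FP+FN) = 74/132 = 0.561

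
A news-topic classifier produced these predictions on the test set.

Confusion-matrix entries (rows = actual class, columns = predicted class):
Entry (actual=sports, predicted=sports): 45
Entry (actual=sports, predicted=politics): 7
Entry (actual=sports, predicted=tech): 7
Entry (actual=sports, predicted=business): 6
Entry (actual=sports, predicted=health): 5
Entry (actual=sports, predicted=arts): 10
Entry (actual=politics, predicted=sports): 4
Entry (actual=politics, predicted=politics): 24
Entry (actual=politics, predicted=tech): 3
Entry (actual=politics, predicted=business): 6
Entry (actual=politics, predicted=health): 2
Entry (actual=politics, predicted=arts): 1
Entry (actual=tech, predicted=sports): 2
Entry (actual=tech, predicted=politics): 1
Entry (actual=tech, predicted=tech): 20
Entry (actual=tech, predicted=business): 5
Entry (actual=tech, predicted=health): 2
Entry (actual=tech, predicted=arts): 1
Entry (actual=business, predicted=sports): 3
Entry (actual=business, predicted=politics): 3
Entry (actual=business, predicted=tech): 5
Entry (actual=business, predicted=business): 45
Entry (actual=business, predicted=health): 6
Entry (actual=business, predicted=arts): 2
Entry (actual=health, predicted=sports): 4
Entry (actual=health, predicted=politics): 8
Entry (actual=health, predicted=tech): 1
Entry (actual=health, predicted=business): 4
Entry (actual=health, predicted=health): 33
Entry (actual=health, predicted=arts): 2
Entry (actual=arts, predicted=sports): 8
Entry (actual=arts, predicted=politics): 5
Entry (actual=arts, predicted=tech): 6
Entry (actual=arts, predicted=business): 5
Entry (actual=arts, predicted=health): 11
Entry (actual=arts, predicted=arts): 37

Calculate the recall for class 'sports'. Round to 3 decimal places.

Treat 'sports' as positive and all other classes as negative.
recall = TP/(TP+FN).
sports: TP=45, FN=7+7+6+5+10=35 → 45/80 = 0.5625

0.563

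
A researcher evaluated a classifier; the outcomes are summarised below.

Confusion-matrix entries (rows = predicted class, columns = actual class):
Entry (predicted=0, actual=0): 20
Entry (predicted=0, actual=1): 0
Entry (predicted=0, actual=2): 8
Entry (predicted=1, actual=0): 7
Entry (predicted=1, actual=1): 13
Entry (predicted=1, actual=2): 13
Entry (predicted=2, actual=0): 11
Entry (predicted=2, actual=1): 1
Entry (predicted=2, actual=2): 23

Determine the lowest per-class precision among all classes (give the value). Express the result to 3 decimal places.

0.394

Per-class precision (TP/(TP+FP)):
  0: TP=20, FP=0+8=8 → 20/28 = 0.7143
  1: TP=13, FP=7+13=20 → 13/33 = 0.3939
  2: TP=23, FP=11+1=12 → 23/35 = 0.6571
Lowest is class '1' with precision = 0.394.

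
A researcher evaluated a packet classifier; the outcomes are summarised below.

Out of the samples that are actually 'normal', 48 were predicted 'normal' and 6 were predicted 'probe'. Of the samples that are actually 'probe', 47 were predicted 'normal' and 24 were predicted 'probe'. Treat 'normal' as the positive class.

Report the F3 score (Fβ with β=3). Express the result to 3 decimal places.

Fβ = (1+β²)·TP / ((1+β²)·TP + β²·FN + FP), with β²=9
= 10·48 / (10·48 + 9·6 + 47) = 0.826

0.826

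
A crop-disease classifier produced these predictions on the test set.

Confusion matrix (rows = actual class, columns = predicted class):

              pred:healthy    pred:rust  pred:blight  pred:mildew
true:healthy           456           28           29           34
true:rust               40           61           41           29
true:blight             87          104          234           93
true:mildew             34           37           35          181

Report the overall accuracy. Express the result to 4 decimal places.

Accuracy = trace / total = (456+61+234+181=932) / 1523 = 932/1523 = 0.6120

0.6120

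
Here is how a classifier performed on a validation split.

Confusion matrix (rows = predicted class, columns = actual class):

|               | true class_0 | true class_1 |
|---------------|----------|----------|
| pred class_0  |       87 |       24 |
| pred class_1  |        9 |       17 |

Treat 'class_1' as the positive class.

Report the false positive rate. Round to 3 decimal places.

0.094

FPR = FP/(FP+TN) = 9/(9+87) = 0.094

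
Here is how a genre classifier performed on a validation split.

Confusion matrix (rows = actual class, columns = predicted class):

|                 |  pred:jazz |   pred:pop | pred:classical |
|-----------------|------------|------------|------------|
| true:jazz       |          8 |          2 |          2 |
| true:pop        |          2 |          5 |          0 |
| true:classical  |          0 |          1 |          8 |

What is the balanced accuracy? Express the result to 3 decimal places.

Balanced accuracy = mean of per-class recall.
  jazz: recall = 8/12 = 0.6667
  pop: recall = 5/7 = 0.7143
  classical: recall = 8/9 = 0.8889
Mean = (0.6667 + 0.7143 + 0.8889) / 3 = 0.757

0.757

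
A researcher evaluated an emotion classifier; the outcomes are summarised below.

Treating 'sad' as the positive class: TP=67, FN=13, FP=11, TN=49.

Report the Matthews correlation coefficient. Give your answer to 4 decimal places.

0.6517

MCC = (TP·TN − FP·FN) / √((TP+FP)(TP+FN)(TN+FP)(TN+FN))
Numerator = 67·49 − 11·13 = 3140
Denominator = √(78·80·60·62) = √23212800 = 4817.9664
MCC = 3140 / 4817.9664 = 0.6517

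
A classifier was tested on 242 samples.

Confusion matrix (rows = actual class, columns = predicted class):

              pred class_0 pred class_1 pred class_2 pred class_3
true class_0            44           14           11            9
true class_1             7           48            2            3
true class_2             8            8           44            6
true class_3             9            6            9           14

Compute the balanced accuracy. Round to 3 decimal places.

Balanced accuracy = mean of per-class recall.
  class_0: recall = 44/78 = 0.5641
  class_1: recall = 48/60 = 0.8000
  class_2: recall = 44/66 = 0.6667
  class_3: recall = 14/38 = 0.3684
Mean = (0.5641 + 0.8000 + 0.6667 + 0.3684) / 4 = 0.600

0.600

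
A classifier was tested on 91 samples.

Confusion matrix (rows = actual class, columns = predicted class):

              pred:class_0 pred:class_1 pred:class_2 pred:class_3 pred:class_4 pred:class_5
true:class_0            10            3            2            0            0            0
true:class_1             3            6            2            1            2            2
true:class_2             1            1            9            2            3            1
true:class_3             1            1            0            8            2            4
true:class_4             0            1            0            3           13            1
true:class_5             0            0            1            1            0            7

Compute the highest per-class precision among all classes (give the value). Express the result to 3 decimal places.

0.667

Per-class precision (TP/(TP+FP)):
  class_0: TP=10, FP=3+1+1+0+0=5 → 10/15 = 0.6667
  class_1: TP=6, FP=3+1+1+1+0=6 → 6/12 = 0.5000
  class_2: TP=9, FP=2+2+0+0+1=5 → 9/14 = 0.6429
  class_3: TP=8, FP=0+1+2+3+1=7 → 8/15 = 0.5333
  class_4: TP=13, FP=0+2+3+2+0=7 → 13/20 = 0.6500
  class_5: TP=7, FP=0+2+1+4+1=8 → 7/15 = 0.4667
Highest is class 'class_0' with precision = 0.667.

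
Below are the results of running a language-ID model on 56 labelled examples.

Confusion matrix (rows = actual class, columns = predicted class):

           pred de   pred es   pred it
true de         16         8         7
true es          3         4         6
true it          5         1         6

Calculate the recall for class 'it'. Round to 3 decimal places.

0.500

Take TP from the diagonal, FP from the rest of the 'it' prediction marginal, FN from the rest of the 'it' actual marginal.
recall = TP/(TP+FN).
it: TP=6, FN=5+1=6 → 6/12 = 0.5000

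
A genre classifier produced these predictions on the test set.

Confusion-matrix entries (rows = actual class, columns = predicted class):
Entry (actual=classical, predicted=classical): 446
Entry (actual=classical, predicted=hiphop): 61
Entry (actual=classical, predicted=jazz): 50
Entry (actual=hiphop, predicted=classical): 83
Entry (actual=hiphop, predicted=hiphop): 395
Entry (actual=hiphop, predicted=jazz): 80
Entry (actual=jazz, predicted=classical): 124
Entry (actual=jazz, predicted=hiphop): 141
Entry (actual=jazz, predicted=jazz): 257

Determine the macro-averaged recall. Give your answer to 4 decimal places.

Per-class recall (TP/(TP+FN)):
  classical: TP=446, FN=61+50=111 → 446/557 = 0.80072
  hiphop: TP=395, FN=83+80=163 → 395/558 = 0.70789
  jazz: TP=257, FN=124+141=265 → 257/522 = 0.49234
Macro-recall = mean = (0.80072 + 0.70789 + 0.49234) / 3 = 0.6670

0.6670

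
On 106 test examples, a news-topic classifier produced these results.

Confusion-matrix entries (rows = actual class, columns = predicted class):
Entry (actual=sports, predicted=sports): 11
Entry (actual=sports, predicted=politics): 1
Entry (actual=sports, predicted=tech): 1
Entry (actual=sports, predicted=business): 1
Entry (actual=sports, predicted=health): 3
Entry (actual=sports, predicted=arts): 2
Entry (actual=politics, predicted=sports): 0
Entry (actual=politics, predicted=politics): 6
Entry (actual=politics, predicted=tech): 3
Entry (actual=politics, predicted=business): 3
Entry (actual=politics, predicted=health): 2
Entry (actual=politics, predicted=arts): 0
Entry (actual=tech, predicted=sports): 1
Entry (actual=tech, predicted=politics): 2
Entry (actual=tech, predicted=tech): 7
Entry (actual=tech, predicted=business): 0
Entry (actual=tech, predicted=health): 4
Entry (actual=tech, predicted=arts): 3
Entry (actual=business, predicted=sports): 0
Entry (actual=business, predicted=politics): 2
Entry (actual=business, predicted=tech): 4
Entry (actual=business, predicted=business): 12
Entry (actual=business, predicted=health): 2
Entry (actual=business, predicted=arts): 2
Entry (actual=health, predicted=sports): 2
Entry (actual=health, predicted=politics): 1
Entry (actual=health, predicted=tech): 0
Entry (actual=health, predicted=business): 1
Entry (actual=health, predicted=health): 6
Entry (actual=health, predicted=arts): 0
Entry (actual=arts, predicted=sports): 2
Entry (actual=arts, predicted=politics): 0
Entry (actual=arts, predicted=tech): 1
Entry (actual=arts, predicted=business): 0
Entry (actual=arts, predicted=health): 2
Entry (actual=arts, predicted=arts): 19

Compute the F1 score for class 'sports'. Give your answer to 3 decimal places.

0.629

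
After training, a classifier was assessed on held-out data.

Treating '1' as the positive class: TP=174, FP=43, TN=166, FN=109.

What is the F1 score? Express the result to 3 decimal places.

0.696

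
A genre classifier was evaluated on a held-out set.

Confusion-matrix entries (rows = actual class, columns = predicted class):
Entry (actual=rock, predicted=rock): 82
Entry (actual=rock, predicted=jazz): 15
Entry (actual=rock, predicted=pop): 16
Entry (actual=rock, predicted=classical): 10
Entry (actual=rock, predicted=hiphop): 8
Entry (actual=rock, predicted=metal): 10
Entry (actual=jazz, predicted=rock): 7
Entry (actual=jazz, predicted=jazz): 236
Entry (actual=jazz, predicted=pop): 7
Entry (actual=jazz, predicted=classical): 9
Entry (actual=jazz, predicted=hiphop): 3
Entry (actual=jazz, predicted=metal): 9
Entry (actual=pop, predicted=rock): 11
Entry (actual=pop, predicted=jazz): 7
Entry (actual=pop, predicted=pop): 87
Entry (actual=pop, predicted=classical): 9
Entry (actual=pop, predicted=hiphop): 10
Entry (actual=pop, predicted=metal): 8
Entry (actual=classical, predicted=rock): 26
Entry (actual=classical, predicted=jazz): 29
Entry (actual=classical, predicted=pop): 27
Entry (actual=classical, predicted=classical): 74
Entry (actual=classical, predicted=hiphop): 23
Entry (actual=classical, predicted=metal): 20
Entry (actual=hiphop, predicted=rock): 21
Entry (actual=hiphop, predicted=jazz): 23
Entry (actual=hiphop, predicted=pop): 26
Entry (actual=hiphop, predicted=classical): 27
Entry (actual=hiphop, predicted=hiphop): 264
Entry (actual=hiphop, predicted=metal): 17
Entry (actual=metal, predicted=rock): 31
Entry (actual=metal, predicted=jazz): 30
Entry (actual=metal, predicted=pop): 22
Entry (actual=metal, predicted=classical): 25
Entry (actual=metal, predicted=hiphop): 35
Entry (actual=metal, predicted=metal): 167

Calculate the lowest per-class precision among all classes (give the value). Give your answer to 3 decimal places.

Per-class precision (TP/(TP+FP)):
  rock: TP=82, FP=7+11+26+21+31=96 → 82/178 = 0.4607
  jazz: TP=236, FP=15+7+29+23+30=104 → 236/340 = 0.6941
  pop: TP=87, FP=16+7+27+26+22=98 → 87/185 = 0.4703
  classical: TP=74, FP=10+9+9+27+25=80 → 74/154 = 0.4805
  hiphop: TP=264, FP=8+3+10+23+35=79 → 264/343 = 0.7697
  metal: TP=167, FP=10+9+8+20+17=64 → 167/231 = 0.7229
Lowest is class 'rock' with precision = 0.461.

0.461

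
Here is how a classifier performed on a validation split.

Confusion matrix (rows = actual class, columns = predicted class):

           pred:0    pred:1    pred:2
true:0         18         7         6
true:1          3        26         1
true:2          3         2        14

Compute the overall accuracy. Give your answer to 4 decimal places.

0.7250

Accuracy = trace / total = (18+26+14=58) / 80 = 58/80 = 0.7250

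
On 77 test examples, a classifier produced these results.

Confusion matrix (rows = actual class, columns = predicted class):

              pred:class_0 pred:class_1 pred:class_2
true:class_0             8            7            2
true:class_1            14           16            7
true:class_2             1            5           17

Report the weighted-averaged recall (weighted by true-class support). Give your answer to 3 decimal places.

Per-class recall (TP/(TP+FN)):
  class_0: TP=8, FN=7+2=9 → 8/17 = 0.4706
  class_1: TP=16, FN=14+7=21 → 16/37 = 0.4324
  class_2: TP=17, FN=1+5=6 → 17/23 = 0.7391
Weighted-recall = Σ (supportᵢ/N)·recallᵢ with N=77: (17/77)·0.4706 + (37/77)·0.4324 + (23/77)·0.7391 = 0.532

0.532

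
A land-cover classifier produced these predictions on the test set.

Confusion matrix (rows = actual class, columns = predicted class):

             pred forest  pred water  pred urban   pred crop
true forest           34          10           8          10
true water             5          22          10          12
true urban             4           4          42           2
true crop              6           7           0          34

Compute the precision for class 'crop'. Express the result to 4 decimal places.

0.5862

Treat 'crop' as positive and all other classes as negative.
precision = TP/(TP+FP).
crop: TP=34, FP=10+12+2=24 → 34/58 = 0.58621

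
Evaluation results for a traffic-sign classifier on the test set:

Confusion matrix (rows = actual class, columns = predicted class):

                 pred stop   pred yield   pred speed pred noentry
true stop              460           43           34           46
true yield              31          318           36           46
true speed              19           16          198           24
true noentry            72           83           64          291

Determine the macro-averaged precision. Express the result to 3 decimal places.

0.698

Per-class precision (TP/(TP+FP)):
  stop: TP=460, FP=31+19+72=122 → 460/582 = 0.7904
  yield: TP=318, FP=43+16+83=142 → 318/460 = 0.6913
  speed: TP=198, FP=34+36+64=134 → 198/332 = 0.5964
  noentry: TP=291, FP=46+46+24=116 → 291/407 = 0.7150
Macro-precision = mean = (0.7904 + 0.6913 + 0.5964 + 0.7150) / 4 = 0.698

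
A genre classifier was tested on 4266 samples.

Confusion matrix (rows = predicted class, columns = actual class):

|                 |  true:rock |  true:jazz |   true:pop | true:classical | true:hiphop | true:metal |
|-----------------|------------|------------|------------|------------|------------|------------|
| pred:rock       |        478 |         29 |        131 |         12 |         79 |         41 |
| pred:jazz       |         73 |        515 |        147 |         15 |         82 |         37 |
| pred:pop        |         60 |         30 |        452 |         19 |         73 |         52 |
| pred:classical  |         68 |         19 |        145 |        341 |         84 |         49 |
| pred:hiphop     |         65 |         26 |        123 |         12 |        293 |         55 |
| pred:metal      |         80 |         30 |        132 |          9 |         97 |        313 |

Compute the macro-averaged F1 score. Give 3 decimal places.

Per-class F1 score (2·TP/(2·TP+FP+FN)):
  rock: TP=478, FP=29+131+12+79+41=292, FN=73+60+68+65+80=346 → 956/1594 = 0.5997
  jazz: TP=515, FP=73+147+15+82+37=354, FN=29+30+19+26+30=134 → 1030/1518 = 0.6785
  pop: TP=452, FP=60+30+19+73+52=234, FN=131+147+145+123+132=678 → 904/1816 = 0.4978
  classical: TP=341, FP=68+19+145+84+49=365, FN=12+15+19+12+9=67 → 682/1114 = 0.6122
  hiphop: TP=293, FP=65+26+123+12+55=281, FN=79+82+73+84+97=415 → 586/1282 = 0.4571
  metal: TP=313, FP=80+30+132+9+97=348, FN=41+37+52+49+55=234 → 626/1208 = 0.5182
Macro-F1 score = mean = (0.5997 + 0.6785 + 0.4978 + 0.6122 + 0.4571 + 0.5182) / 6 = 0.561

0.561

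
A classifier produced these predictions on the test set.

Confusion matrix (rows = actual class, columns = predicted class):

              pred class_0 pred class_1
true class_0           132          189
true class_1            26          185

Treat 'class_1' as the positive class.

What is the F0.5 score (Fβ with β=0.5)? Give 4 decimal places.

0.5419

Fβ = (1+β²)·TP / ((1+β²)·TP + β²·FN + FP), with β²=1/4
= 1.25·185 / (1.25·185 + 0.25·26 + 189) = 0.5419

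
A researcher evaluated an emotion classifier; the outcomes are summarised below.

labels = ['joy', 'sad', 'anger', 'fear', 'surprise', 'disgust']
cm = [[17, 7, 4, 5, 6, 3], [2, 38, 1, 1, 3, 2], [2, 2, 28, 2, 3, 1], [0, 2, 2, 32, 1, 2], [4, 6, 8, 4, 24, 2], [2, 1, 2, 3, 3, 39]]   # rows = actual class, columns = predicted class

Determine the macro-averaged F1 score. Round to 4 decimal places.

Per-class F1 score (2·TP/(2·TP+FP+FN)):
  joy: TP=17, FP=2+2+0+4+2=10, FN=7+4+5+6+3=25 → 34/69 = 0.49275
  sad: TP=38, FP=7+2+2+6+1=18, FN=2+1+1+3+2=9 → 76/103 = 0.73786
  anger: TP=28, FP=4+1+2+8+2=17, FN=2+2+2+3+1=10 → 56/83 = 0.67470
  fear: TP=32, FP=5+1+2+4+3=15, FN=0+2+2+1+2=7 → 64/86 = 0.74419
  surprise: TP=24, FP=6+3+3+1+3=16, FN=4+6+8+4+2=24 → 48/88 = 0.54545
  disgust: TP=39, FP=3+2+1+2+2=10, FN=2+1+2+3+3=11 → 78/99 = 0.78788
Macro-F1 score = mean = (0.49275 + 0.73786 + 0.67470 + 0.74419 + 0.54545 + 0.78788) / 6 = 0.6638

0.6638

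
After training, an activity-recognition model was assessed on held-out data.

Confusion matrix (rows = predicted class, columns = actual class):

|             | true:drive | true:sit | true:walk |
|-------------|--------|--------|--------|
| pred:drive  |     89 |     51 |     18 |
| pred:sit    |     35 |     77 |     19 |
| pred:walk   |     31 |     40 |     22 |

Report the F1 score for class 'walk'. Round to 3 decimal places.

F1 score = 2·TP/(2·TP+FP+FN).
walk: TP=22, FP=31+40=71, FN=18+19=37 → 44/152 = 0.2895

0.289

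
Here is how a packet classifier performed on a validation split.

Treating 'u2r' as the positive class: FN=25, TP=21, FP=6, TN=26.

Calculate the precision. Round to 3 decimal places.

Precision = TP/(TP+FP) = 21/(21+6) = 21/27 = 0.778

0.778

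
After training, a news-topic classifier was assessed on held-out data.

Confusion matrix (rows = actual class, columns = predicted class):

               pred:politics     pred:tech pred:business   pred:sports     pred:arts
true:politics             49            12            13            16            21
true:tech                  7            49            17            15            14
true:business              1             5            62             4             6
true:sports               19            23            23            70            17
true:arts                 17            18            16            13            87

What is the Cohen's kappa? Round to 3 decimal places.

Observed agreement pₒ = trace/N = 317/594 = 0.5337
Expected agreement pₑ = Σ (rowᵢ·colᵢ)/N² = (111·93 + 102·107 + 78·131 + 152·118 + 151·145)/594² = 0.2020
κ = (pₒ − pₑ)/(1 − pₑ) = (0.5337 − 0.2020)/(1 − 0.2020) = 0.416

0.416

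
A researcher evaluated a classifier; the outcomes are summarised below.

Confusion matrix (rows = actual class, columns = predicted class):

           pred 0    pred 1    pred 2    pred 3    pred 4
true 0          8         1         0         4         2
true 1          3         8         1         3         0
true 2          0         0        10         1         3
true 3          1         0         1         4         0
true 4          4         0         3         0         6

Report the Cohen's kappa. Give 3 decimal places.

0.463

Observed agreement pₒ = trace/N = 36/63 = 0.5714
Expected agreement pₑ = Σ (rowᵢ·colᵢ)/N² = (15·16 + 15·9 + 14·15 + 6·12 + 13·11)/63² = 0.2016
κ = (pₒ − pₑ)/(1 − pₑ) = (0.5714 − 0.2016)/(1 − 0.2016) = 0.463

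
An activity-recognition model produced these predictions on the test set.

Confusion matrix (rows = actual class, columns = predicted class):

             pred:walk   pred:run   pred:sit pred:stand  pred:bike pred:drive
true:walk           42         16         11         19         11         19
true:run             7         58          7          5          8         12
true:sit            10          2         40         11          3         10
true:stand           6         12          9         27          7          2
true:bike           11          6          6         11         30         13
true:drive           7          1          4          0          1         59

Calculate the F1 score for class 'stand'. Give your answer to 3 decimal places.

0.397

Treat 'stand' as positive and all other classes as negative.
F1 score = 2·TP/(2·TP+FP+FN).
stand: TP=27, FP=19+5+11+11+0=46, FN=6+12+9+7+2=36 → 54/136 = 0.3971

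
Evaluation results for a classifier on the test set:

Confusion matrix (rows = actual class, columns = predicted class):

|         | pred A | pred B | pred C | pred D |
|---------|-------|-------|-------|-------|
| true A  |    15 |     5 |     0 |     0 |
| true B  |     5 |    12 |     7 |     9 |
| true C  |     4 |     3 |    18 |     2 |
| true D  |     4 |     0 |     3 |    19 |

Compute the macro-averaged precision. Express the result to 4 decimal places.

0.6030

Per-class precision (TP/(TP+FP)):
  A: TP=15, FP=5+4+4=13 → 15/28 = 0.53571
  B: TP=12, FP=5+3+0=8 → 12/20 = 0.60000
  C: TP=18, FP=0+7+3=10 → 18/28 = 0.64286
  D: TP=19, FP=0+9+2=11 → 19/30 = 0.63333
Macro-precision = mean = (0.53571 + 0.60000 + 0.64286 + 0.63333) / 4 = 0.6030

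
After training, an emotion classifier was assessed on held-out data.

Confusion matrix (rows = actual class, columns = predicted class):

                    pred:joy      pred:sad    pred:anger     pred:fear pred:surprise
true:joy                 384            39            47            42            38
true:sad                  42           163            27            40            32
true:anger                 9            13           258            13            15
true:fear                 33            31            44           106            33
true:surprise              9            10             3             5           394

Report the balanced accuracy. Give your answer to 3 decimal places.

0.687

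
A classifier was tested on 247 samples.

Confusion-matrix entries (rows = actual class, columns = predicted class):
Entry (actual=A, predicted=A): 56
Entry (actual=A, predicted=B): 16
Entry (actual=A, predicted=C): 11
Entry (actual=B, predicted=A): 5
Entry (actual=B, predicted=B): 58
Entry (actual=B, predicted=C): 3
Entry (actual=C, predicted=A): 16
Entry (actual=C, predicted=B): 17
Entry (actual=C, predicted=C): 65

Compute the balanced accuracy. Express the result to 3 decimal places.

0.739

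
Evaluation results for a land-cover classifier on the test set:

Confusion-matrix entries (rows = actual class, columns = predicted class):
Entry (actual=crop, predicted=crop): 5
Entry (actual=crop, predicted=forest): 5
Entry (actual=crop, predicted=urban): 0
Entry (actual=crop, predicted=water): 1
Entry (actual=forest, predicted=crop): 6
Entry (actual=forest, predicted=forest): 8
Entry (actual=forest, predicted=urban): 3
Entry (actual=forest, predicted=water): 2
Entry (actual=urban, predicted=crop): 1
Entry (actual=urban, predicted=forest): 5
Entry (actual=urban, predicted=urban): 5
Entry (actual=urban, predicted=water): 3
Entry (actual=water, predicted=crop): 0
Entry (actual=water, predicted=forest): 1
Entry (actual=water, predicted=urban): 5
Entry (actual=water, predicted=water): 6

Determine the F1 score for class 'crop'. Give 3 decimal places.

0.435

F1 score = 2·TP/(2·TP+FP+FN).
crop: TP=5, FP=6+1+0=7, FN=5+0+1=6 → 10/23 = 0.4348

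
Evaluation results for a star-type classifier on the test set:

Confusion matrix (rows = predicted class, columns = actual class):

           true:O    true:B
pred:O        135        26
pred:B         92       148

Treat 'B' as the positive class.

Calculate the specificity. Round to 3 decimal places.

0.595

Specificity = TN/(TN+FP) = 135/(135+92) = 0.595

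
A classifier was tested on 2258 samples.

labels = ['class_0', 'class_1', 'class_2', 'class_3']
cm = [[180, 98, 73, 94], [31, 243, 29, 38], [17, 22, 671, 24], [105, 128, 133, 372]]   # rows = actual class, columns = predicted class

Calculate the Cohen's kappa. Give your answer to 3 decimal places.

0.520

Observed agreement pₒ = trace/N = 1466/2258 = 0.6492
Expected agreement pₑ = Σ (rowᵢ·colᵢ)/N² = (445·333 + 341·491 + 734·906 + 738·528)/2258² = 0.2688
κ = (pₒ − pₑ)/(1 − pₑ) = (0.6492 − 0.2688)/(1 − 0.2688) = 0.520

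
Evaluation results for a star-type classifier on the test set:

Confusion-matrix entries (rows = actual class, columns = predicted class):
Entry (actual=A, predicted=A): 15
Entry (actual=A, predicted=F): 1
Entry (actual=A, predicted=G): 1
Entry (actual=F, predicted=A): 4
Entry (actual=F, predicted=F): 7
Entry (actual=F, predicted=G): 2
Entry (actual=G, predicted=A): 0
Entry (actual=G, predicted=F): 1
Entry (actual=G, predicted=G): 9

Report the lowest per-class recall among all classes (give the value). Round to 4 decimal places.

Per-class recall (TP/(TP+FN)):
  A: TP=15, FN=1+1=2 → 15/17 = 0.88235
  F: TP=7, FN=4+2=6 → 7/13 = 0.53846
  G: TP=9, FN=0+1=1 → 9/10 = 0.90000
Lowest is class 'F' with recall = 0.5385.

0.5385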